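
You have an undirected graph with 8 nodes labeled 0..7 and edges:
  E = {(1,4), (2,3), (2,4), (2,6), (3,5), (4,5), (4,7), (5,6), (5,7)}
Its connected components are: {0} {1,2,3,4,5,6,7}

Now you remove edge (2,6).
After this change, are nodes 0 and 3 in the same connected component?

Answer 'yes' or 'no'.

Answer: no

Derivation:
Initial components: {0} {1,2,3,4,5,6,7}
Removing edge (2,6): not a bridge — component count unchanged at 2.
New components: {0} {1,2,3,4,5,6,7}
Are 0 and 3 in the same component? no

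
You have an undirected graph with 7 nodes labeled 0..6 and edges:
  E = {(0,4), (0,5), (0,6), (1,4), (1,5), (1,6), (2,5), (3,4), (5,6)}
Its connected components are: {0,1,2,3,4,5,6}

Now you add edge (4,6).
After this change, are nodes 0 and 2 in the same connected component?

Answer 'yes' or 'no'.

Answer: yes

Derivation:
Initial components: {0,1,2,3,4,5,6}
Adding edge (4,6): both already in same component {0,1,2,3,4,5,6}. No change.
New components: {0,1,2,3,4,5,6}
Are 0 and 2 in the same component? yes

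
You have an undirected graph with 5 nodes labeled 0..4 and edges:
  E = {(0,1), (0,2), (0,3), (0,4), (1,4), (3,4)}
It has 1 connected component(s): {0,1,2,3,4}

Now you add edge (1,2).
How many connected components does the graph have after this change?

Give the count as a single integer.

Answer: 1

Derivation:
Initial component count: 1
Add (1,2): endpoints already in same component. Count unchanged: 1.
New component count: 1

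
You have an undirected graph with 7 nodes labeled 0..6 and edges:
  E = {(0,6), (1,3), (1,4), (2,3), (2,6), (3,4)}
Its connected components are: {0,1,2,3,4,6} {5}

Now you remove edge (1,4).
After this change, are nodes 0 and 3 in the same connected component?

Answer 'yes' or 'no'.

Answer: yes

Derivation:
Initial components: {0,1,2,3,4,6} {5}
Removing edge (1,4): not a bridge — component count unchanged at 2.
New components: {0,1,2,3,4,6} {5}
Are 0 and 3 in the same component? yes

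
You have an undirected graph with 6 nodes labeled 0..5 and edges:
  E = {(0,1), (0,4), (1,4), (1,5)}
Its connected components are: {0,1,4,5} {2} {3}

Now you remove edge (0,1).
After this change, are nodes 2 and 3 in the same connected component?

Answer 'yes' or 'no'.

Initial components: {0,1,4,5} {2} {3}
Removing edge (0,1): not a bridge — component count unchanged at 3.
New components: {0,1,4,5} {2} {3}
Are 2 and 3 in the same component? no

Answer: no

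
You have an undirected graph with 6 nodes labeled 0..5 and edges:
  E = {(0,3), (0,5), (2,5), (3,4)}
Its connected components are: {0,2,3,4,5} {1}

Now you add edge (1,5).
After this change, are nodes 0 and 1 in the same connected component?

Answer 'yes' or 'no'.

Answer: yes

Derivation:
Initial components: {0,2,3,4,5} {1}
Adding edge (1,5): merges {1} and {0,2,3,4,5}.
New components: {0,1,2,3,4,5}
Are 0 and 1 in the same component? yes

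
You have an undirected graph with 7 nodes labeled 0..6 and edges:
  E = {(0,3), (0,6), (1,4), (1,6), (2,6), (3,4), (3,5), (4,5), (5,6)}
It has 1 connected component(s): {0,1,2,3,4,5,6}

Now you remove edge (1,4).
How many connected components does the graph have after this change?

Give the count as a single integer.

Answer: 1

Derivation:
Initial component count: 1
Remove (1,4): not a bridge. Count unchanged: 1.
  After removal, components: {0,1,2,3,4,5,6}
New component count: 1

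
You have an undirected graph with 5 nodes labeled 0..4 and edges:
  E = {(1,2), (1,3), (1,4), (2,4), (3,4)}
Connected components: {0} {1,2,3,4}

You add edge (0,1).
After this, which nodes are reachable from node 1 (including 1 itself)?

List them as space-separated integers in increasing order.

Answer: 0 1 2 3 4

Derivation:
Before: nodes reachable from 1: {1,2,3,4}
Adding (0,1): merges 1's component with another. Reachability grows.
After: nodes reachable from 1: {0,1,2,3,4}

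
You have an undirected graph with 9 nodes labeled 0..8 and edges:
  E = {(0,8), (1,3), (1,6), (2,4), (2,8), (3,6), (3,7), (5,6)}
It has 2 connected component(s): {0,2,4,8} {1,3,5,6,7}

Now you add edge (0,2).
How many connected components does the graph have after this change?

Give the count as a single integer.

Initial component count: 2
Add (0,2): endpoints already in same component. Count unchanged: 2.
New component count: 2

Answer: 2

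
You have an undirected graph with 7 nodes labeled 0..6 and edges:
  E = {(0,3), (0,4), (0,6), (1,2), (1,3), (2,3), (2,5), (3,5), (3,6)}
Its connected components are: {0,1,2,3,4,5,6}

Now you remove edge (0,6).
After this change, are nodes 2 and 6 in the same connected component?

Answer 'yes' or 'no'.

Initial components: {0,1,2,3,4,5,6}
Removing edge (0,6): not a bridge — component count unchanged at 1.
New components: {0,1,2,3,4,5,6}
Are 2 and 6 in the same component? yes

Answer: yes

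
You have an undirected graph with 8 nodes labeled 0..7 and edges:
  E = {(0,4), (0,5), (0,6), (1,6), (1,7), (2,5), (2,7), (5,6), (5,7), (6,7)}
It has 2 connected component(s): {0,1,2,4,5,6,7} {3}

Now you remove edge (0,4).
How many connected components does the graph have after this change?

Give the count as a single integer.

Initial component count: 2
Remove (0,4): it was a bridge. Count increases: 2 -> 3.
  After removal, components: {0,1,2,5,6,7} {3} {4}
New component count: 3

Answer: 3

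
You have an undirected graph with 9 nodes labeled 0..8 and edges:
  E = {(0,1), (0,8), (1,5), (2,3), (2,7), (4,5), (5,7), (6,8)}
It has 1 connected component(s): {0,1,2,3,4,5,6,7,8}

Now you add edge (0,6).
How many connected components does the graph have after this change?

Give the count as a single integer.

Initial component count: 1
Add (0,6): endpoints already in same component. Count unchanged: 1.
New component count: 1

Answer: 1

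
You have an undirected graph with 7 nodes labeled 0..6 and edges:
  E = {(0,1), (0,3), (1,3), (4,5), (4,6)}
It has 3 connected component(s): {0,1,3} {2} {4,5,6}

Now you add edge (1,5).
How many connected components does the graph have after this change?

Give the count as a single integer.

Initial component count: 3
Add (1,5): merges two components. Count decreases: 3 -> 2.
New component count: 2

Answer: 2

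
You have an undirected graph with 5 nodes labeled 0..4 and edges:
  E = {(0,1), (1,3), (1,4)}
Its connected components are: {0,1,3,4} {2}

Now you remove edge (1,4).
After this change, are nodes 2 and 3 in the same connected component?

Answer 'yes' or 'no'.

Initial components: {0,1,3,4} {2}
Removing edge (1,4): it was a bridge — component count 2 -> 3.
New components: {0,1,3} {2} {4}
Are 2 and 3 in the same component? no

Answer: no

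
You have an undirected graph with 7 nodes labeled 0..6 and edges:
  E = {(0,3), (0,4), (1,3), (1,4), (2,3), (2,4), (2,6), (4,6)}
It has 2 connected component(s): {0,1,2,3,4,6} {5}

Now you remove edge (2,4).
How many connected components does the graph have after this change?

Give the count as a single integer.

Initial component count: 2
Remove (2,4): not a bridge. Count unchanged: 2.
  After removal, components: {0,1,2,3,4,6} {5}
New component count: 2

Answer: 2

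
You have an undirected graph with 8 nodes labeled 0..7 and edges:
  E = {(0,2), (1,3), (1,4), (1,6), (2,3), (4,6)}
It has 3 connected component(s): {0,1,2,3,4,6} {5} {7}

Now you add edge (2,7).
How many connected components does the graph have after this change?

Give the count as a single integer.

Initial component count: 3
Add (2,7): merges two components. Count decreases: 3 -> 2.
New component count: 2

Answer: 2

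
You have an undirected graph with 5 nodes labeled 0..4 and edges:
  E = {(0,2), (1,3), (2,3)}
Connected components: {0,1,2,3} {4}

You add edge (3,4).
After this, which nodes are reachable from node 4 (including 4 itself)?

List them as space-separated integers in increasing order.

Before: nodes reachable from 4: {4}
Adding (3,4): merges 4's component with another. Reachability grows.
After: nodes reachable from 4: {0,1,2,3,4}

Answer: 0 1 2 3 4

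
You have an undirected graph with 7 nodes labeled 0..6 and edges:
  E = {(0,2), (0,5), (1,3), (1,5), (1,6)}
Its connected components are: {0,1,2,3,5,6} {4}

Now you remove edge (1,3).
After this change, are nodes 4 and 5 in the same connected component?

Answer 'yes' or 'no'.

Answer: no

Derivation:
Initial components: {0,1,2,3,5,6} {4}
Removing edge (1,3): it was a bridge — component count 2 -> 3.
New components: {0,1,2,5,6} {3} {4}
Are 4 and 5 in the same component? no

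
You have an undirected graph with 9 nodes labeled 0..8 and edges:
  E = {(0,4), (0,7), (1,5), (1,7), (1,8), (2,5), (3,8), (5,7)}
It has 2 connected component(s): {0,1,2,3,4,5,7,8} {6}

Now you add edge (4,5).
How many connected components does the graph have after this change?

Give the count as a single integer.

Answer: 2

Derivation:
Initial component count: 2
Add (4,5): endpoints already in same component. Count unchanged: 2.
New component count: 2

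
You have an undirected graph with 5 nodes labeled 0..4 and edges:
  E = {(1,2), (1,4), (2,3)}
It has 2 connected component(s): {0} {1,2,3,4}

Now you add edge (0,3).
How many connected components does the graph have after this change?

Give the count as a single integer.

Initial component count: 2
Add (0,3): merges two components. Count decreases: 2 -> 1.
New component count: 1

Answer: 1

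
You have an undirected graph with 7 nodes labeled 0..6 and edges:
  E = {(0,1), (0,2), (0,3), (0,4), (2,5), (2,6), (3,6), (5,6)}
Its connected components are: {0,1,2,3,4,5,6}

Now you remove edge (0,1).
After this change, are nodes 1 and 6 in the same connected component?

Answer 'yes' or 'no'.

Answer: no

Derivation:
Initial components: {0,1,2,3,4,5,6}
Removing edge (0,1): it was a bridge — component count 1 -> 2.
New components: {0,2,3,4,5,6} {1}
Are 1 and 6 in the same component? no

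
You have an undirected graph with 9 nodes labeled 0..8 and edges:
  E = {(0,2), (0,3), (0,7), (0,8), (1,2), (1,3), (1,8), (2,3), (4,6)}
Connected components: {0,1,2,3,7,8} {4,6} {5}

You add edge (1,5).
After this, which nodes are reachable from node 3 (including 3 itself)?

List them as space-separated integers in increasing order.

Before: nodes reachable from 3: {0,1,2,3,7,8}
Adding (1,5): merges 3's component with another. Reachability grows.
After: nodes reachable from 3: {0,1,2,3,5,7,8}

Answer: 0 1 2 3 5 7 8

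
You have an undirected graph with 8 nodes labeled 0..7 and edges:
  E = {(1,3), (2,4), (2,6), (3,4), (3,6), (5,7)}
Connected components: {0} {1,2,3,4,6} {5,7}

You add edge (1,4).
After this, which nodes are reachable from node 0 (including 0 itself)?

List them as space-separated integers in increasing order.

Before: nodes reachable from 0: {0}
Adding (1,4): both endpoints already in same component. Reachability from 0 unchanged.
After: nodes reachable from 0: {0}

Answer: 0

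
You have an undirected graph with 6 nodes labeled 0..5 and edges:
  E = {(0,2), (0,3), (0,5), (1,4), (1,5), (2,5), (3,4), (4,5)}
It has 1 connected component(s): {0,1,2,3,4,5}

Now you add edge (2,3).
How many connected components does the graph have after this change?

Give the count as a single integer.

Answer: 1

Derivation:
Initial component count: 1
Add (2,3): endpoints already in same component. Count unchanged: 1.
New component count: 1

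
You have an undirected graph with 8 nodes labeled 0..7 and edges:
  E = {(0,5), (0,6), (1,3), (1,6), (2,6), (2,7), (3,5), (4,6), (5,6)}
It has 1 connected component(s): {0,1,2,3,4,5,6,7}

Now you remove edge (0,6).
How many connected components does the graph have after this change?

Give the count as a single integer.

Answer: 1

Derivation:
Initial component count: 1
Remove (0,6): not a bridge. Count unchanged: 1.
  After removal, components: {0,1,2,3,4,5,6,7}
New component count: 1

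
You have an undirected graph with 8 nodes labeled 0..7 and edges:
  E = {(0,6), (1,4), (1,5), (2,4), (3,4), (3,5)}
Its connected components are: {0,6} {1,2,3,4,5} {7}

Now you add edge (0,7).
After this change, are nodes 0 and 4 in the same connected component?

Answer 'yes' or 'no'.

Initial components: {0,6} {1,2,3,4,5} {7}
Adding edge (0,7): merges {0,6} and {7}.
New components: {0,6,7} {1,2,3,4,5}
Are 0 and 4 in the same component? no

Answer: no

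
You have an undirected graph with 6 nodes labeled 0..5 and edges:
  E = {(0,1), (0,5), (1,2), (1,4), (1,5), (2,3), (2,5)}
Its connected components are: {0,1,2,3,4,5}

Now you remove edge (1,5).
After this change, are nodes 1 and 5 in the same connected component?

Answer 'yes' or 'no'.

Initial components: {0,1,2,3,4,5}
Removing edge (1,5): not a bridge — component count unchanged at 1.
New components: {0,1,2,3,4,5}
Are 1 and 5 in the same component? yes

Answer: yes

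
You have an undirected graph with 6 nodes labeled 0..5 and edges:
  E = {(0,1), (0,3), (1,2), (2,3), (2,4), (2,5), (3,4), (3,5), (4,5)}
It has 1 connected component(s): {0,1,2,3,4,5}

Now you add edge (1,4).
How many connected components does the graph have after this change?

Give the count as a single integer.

Initial component count: 1
Add (1,4): endpoints already in same component. Count unchanged: 1.
New component count: 1

Answer: 1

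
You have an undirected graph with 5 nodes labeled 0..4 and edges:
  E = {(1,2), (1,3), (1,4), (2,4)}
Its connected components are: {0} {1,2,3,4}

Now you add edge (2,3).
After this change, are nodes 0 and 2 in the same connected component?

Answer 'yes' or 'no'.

Initial components: {0} {1,2,3,4}
Adding edge (2,3): both already in same component {1,2,3,4}. No change.
New components: {0} {1,2,3,4}
Are 0 and 2 in the same component? no

Answer: no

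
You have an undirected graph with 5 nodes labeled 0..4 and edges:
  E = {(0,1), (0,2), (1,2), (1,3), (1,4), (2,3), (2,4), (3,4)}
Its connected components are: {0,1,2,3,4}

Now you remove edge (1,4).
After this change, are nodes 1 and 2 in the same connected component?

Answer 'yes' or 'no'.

Initial components: {0,1,2,3,4}
Removing edge (1,4): not a bridge — component count unchanged at 1.
New components: {0,1,2,3,4}
Are 1 and 2 in the same component? yes

Answer: yes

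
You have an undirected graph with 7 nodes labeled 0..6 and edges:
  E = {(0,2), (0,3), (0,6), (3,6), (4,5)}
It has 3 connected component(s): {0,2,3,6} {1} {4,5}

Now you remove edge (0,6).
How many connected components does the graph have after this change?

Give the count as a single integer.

Answer: 3

Derivation:
Initial component count: 3
Remove (0,6): not a bridge. Count unchanged: 3.
  After removal, components: {0,2,3,6} {1} {4,5}
New component count: 3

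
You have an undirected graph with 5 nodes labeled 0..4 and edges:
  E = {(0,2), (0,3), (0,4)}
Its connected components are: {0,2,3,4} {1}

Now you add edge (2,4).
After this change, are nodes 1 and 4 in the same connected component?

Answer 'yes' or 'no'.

Answer: no

Derivation:
Initial components: {0,2,3,4} {1}
Adding edge (2,4): both already in same component {0,2,3,4}. No change.
New components: {0,2,3,4} {1}
Are 1 and 4 in the same component? no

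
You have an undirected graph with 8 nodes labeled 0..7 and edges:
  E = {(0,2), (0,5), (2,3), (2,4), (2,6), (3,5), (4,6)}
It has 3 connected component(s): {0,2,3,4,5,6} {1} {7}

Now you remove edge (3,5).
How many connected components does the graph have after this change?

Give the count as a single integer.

Answer: 3

Derivation:
Initial component count: 3
Remove (3,5): not a bridge. Count unchanged: 3.
  After removal, components: {0,2,3,4,5,6} {1} {7}
New component count: 3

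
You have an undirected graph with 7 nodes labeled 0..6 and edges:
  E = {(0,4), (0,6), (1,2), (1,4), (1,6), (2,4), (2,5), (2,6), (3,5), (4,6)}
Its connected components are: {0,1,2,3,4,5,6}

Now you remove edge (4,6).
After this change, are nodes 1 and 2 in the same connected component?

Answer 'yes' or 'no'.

Initial components: {0,1,2,3,4,5,6}
Removing edge (4,6): not a bridge — component count unchanged at 1.
New components: {0,1,2,3,4,5,6}
Are 1 and 2 in the same component? yes

Answer: yes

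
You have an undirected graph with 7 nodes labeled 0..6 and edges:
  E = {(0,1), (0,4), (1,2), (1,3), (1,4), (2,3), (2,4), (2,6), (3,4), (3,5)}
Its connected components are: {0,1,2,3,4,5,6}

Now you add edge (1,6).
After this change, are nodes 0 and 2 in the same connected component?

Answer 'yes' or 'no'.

Initial components: {0,1,2,3,4,5,6}
Adding edge (1,6): both already in same component {0,1,2,3,4,5,6}. No change.
New components: {0,1,2,3,4,5,6}
Are 0 and 2 in the same component? yes

Answer: yes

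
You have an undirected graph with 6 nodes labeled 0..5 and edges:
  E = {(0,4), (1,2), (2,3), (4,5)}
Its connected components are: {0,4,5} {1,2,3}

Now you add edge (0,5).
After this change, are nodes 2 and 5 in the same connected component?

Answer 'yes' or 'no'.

Answer: no

Derivation:
Initial components: {0,4,5} {1,2,3}
Adding edge (0,5): both already in same component {0,4,5}. No change.
New components: {0,4,5} {1,2,3}
Are 2 and 5 in the same component? no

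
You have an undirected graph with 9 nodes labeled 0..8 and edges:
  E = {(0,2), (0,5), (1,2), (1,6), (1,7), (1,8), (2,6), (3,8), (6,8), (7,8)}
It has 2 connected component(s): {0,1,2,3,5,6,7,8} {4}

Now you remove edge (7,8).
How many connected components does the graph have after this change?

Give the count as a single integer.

Answer: 2

Derivation:
Initial component count: 2
Remove (7,8): not a bridge. Count unchanged: 2.
  After removal, components: {0,1,2,3,5,6,7,8} {4}
New component count: 2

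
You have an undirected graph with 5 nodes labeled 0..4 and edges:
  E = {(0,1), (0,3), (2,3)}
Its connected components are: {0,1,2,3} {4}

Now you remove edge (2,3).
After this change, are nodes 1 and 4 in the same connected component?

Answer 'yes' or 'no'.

Answer: no

Derivation:
Initial components: {0,1,2,3} {4}
Removing edge (2,3): it was a bridge — component count 2 -> 3.
New components: {0,1,3} {2} {4}
Are 1 and 4 in the same component? no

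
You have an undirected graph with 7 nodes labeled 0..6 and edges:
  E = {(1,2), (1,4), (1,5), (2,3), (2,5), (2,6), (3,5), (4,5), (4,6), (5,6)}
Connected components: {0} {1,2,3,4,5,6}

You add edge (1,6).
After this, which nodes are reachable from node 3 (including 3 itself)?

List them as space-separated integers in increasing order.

Before: nodes reachable from 3: {1,2,3,4,5,6}
Adding (1,6): both endpoints already in same component. Reachability from 3 unchanged.
After: nodes reachable from 3: {1,2,3,4,5,6}

Answer: 1 2 3 4 5 6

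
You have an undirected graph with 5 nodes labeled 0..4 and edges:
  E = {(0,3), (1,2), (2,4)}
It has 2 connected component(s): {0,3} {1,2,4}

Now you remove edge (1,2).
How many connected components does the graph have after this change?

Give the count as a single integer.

Initial component count: 2
Remove (1,2): it was a bridge. Count increases: 2 -> 3.
  After removal, components: {0,3} {1} {2,4}
New component count: 3

Answer: 3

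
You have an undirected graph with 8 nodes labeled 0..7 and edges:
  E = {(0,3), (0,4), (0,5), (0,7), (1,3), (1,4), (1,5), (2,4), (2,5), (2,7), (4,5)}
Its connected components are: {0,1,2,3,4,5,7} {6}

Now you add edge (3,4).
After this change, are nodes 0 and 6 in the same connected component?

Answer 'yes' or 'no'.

Answer: no

Derivation:
Initial components: {0,1,2,3,4,5,7} {6}
Adding edge (3,4): both already in same component {0,1,2,3,4,5,7}. No change.
New components: {0,1,2,3,4,5,7} {6}
Are 0 and 6 in the same component? no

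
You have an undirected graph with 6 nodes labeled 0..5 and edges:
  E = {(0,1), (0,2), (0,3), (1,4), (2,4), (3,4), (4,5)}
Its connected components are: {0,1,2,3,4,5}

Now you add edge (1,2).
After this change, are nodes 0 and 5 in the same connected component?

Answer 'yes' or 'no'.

Initial components: {0,1,2,3,4,5}
Adding edge (1,2): both already in same component {0,1,2,3,4,5}. No change.
New components: {0,1,2,3,4,5}
Are 0 and 5 in the same component? yes

Answer: yes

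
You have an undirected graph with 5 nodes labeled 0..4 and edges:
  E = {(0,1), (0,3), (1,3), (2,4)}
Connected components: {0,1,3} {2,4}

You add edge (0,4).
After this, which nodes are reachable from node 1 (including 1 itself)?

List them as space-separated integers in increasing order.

Before: nodes reachable from 1: {0,1,3}
Adding (0,4): merges 1's component with another. Reachability grows.
After: nodes reachable from 1: {0,1,2,3,4}

Answer: 0 1 2 3 4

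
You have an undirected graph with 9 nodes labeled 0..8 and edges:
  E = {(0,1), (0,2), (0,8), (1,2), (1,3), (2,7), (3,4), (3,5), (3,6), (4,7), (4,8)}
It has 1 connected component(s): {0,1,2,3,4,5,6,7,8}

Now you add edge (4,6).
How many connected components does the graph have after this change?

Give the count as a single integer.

Initial component count: 1
Add (4,6): endpoints already in same component. Count unchanged: 1.
New component count: 1

Answer: 1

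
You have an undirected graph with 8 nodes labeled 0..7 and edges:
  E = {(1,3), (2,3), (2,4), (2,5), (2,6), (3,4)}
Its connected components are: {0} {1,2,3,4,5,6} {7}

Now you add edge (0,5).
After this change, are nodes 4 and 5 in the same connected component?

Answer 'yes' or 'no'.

Answer: yes

Derivation:
Initial components: {0} {1,2,3,4,5,6} {7}
Adding edge (0,5): merges {0} and {1,2,3,4,5,6}.
New components: {0,1,2,3,4,5,6} {7}
Are 4 and 5 in the same component? yes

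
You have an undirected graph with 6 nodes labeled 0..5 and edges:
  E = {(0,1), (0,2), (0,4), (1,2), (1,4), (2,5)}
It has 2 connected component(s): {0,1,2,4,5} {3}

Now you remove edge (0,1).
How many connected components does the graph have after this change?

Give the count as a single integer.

Initial component count: 2
Remove (0,1): not a bridge. Count unchanged: 2.
  After removal, components: {0,1,2,4,5} {3}
New component count: 2

Answer: 2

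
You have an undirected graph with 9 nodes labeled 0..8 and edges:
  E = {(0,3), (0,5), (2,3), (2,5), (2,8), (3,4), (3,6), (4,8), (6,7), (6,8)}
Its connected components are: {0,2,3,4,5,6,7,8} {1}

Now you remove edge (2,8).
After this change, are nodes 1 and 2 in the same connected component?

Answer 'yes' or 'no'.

Answer: no

Derivation:
Initial components: {0,2,3,4,5,6,7,8} {1}
Removing edge (2,8): not a bridge — component count unchanged at 2.
New components: {0,2,3,4,5,6,7,8} {1}
Are 1 and 2 in the same component? no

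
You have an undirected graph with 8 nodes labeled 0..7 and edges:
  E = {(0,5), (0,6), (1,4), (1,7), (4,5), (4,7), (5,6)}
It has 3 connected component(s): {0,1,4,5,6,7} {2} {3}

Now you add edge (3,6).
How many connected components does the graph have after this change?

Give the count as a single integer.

Initial component count: 3
Add (3,6): merges two components. Count decreases: 3 -> 2.
New component count: 2

Answer: 2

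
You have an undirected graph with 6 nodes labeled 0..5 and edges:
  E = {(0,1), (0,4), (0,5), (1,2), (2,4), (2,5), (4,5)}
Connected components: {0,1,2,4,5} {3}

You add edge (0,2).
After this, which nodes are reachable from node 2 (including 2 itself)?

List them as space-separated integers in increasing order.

Answer: 0 1 2 4 5

Derivation:
Before: nodes reachable from 2: {0,1,2,4,5}
Adding (0,2): both endpoints already in same component. Reachability from 2 unchanged.
After: nodes reachable from 2: {0,1,2,4,5}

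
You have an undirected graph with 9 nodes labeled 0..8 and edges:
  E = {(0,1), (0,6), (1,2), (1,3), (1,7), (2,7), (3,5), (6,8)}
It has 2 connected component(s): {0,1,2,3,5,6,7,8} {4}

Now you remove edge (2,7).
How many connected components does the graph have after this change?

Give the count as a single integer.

Initial component count: 2
Remove (2,7): not a bridge. Count unchanged: 2.
  After removal, components: {0,1,2,3,5,6,7,8} {4}
New component count: 2

Answer: 2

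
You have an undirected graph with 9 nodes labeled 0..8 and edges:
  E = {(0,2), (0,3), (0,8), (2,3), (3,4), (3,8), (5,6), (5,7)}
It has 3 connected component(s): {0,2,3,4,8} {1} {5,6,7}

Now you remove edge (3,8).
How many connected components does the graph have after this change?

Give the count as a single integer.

Answer: 3

Derivation:
Initial component count: 3
Remove (3,8): not a bridge. Count unchanged: 3.
  After removal, components: {0,2,3,4,8} {1} {5,6,7}
New component count: 3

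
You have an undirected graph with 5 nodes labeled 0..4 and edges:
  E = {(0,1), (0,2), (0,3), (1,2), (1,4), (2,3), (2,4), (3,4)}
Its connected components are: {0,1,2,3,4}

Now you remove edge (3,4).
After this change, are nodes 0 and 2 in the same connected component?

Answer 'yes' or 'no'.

Initial components: {0,1,2,3,4}
Removing edge (3,4): not a bridge — component count unchanged at 1.
New components: {0,1,2,3,4}
Are 0 and 2 in the same component? yes

Answer: yes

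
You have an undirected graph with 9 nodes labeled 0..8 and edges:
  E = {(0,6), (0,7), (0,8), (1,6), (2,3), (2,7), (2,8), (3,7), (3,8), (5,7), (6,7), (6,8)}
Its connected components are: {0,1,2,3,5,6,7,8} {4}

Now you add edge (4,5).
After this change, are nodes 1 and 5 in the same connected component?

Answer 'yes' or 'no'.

Initial components: {0,1,2,3,5,6,7,8} {4}
Adding edge (4,5): merges {4} and {0,1,2,3,5,6,7,8}.
New components: {0,1,2,3,4,5,6,7,8}
Are 1 and 5 in the same component? yes

Answer: yes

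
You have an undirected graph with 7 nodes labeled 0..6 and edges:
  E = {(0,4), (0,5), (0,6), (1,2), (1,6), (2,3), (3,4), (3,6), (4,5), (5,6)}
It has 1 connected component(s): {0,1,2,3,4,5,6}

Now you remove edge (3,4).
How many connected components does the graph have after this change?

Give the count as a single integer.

Answer: 1

Derivation:
Initial component count: 1
Remove (3,4): not a bridge. Count unchanged: 1.
  After removal, components: {0,1,2,3,4,5,6}
New component count: 1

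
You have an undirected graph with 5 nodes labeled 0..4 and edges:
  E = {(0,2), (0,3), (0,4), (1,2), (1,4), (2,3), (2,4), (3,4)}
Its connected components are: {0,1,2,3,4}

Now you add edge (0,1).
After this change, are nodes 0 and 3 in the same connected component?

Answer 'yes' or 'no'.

Answer: yes

Derivation:
Initial components: {0,1,2,3,4}
Adding edge (0,1): both already in same component {0,1,2,3,4}. No change.
New components: {0,1,2,3,4}
Are 0 and 3 in the same component? yes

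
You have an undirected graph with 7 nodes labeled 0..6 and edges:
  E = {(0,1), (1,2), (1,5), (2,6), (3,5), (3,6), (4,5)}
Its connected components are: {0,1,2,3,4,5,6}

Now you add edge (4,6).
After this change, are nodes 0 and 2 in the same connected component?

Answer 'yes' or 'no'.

Answer: yes

Derivation:
Initial components: {0,1,2,3,4,5,6}
Adding edge (4,6): both already in same component {0,1,2,3,4,5,6}. No change.
New components: {0,1,2,3,4,5,6}
Are 0 and 2 in the same component? yes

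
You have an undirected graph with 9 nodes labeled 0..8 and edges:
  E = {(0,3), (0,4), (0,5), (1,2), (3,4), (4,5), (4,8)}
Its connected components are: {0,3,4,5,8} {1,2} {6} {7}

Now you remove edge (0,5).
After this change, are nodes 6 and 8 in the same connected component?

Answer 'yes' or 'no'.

Initial components: {0,3,4,5,8} {1,2} {6} {7}
Removing edge (0,5): not a bridge — component count unchanged at 4.
New components: {0,3,4,5,8} {1,2} {6} {7}
Are 6 and 8 in the same component? no

Answer: no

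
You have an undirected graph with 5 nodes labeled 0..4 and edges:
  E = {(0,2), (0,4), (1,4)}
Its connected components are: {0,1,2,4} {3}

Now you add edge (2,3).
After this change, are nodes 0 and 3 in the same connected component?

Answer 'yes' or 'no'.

Answer: yes

Derivation:
Initial components: {0,1,2,4} {3}
Adding edge (2,3): merges {0,1,2,4} and {3}.
New components: {0,1,2,3,4}
Are 0 and 3 in the same component? yes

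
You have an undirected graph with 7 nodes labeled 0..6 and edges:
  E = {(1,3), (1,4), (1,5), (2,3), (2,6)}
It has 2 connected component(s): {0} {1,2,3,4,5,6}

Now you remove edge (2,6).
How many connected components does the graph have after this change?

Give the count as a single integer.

Answer: 3

Derivation:
Initial component count: 2
Remove (2,6): it was a bridge. Count increases: 2 -> 3.
  After removal, components: {0} {1,2,3,4,5} {6}
New component count: 3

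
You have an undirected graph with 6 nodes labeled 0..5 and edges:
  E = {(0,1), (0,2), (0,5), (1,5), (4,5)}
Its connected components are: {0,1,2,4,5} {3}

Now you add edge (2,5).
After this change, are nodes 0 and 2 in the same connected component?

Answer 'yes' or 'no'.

Answer: yes

Derivation:
Initial components: {0,1,2,4,5} {3}
Adding edge (2,5): both already in same component {0,1,2,4,5}. No change.
New components: {0,1,2,4,5} {3}
Are 0 and 2 in the same component? yes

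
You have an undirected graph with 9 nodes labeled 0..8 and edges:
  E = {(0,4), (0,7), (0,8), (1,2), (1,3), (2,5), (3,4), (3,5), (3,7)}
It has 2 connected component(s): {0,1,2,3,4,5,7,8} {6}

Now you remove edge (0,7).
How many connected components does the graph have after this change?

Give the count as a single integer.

Answer: 2

Derivation:
Initial component count: 2
Remove (0,7): not a bridge. Count unchanged: 2.
  After removal, components: {0,1,2,3,4,5,7,8} {6}
New component count: 2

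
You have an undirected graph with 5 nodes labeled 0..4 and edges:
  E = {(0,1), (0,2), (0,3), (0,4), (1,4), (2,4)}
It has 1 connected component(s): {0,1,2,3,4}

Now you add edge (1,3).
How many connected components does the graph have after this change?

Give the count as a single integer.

Answer: 1

Derivation:
Initial component count: 1
Add (1,3): endpoints already in same component. Count unchanged: 1.
New component count: 1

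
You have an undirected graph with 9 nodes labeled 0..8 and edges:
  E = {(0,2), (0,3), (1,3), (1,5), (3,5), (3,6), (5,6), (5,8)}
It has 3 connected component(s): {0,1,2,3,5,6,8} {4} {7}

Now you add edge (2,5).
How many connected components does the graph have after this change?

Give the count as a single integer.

Answer: 3

Derivation:
Initial component count: 3
Add (2,5): endpoints already in same component. Count unchanged: 3.
New component count: 3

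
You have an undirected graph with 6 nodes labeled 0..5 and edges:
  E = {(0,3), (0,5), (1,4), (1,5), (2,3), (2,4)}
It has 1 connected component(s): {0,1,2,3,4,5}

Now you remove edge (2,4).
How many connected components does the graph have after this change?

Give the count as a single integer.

Initial component count: 1
Remove (2,4): not a bridge. Count unchanged: 1.
  After removal, components: {0,1,2,3,4,5}
New component count: 1

Answer: 1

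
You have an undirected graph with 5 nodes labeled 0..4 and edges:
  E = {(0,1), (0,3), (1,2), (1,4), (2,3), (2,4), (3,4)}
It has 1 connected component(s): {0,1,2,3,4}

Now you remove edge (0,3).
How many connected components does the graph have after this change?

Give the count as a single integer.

Initial component count: 1
Remove (0,3): not a bridge. Count unchanged: 1.
  After removal, components: {0,1,2,3,4}
New component count: 1

Answer: 1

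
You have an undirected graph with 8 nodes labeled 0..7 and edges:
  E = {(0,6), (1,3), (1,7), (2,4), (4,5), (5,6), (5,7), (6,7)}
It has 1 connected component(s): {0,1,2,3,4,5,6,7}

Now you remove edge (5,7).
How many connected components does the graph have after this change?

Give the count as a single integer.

Answer: 1

Derivation:
Initial component count: 1
Remove (5,7): not a bridge. Count unchanged: 1.
  After removal, components: {0,1,2,3,4,5,6,7}
New component count: 1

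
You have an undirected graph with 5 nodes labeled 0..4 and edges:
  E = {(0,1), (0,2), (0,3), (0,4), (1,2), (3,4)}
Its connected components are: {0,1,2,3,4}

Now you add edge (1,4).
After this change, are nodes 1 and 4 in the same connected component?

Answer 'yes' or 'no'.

Answer: yes

Derivation:
Initial components: {0,1,2,3,4}
Adding edge (1,4): both already in same component {0,1,2,3,4}. No change.
New components: {0,1,2,3,4}
Are 1 and 4 in the same component? yes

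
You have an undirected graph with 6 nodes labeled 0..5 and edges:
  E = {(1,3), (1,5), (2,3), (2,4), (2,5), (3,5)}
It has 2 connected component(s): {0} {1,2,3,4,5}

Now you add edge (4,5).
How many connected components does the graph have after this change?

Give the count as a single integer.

Initial component count: 2
Add (4,5): endpoints already in same component. Count unchanged: 2.
New component count: 2

Answer: 2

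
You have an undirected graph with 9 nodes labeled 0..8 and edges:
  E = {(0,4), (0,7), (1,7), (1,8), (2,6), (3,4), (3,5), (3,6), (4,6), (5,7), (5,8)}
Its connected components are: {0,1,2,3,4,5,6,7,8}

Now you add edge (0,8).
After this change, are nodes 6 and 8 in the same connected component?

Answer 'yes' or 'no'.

Initial components: {0,1,2,3,4,5,6,7,8}
Adding edge (0,8): both already in same component {0,1,2,3,4,5,6,7,8}. No change.
New components: {0,1,2,3,4,5,6,7,8}
Are 6 and 8 in the same component? yes

Answer: yes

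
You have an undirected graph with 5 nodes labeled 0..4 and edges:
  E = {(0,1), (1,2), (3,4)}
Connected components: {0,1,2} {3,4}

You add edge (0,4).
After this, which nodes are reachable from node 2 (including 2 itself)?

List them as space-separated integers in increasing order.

Answer: 0 1 2 3 4

Derivation:
Before: nodes reachable from 2: {0,1,2}
Adding (0,4): merges 2's component with another. Reachability grows.
After: nodes reachable from 2: {0,1,2,3,4}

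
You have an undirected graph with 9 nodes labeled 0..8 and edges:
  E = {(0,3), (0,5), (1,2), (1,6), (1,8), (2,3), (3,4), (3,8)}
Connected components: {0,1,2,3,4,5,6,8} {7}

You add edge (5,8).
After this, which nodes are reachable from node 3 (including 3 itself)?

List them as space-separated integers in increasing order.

Answer: 0 1 2 3 4 5 6 8

Derivation:
Before: nodes reachable from 3: {0,1,2,3,4,5,6,8}
Adding (5,8): both endpoints already in same component. Reachability from 3 unchanged.
After: nodes reachable from 3: {0,1,2,3,4,5,6,8}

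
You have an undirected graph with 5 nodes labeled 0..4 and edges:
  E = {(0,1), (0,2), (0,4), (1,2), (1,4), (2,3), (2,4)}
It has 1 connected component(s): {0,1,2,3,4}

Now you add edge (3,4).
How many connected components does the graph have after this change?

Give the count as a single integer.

Initial component count: 1
Add (3,4): endpoints already in same component. Count unchanged: 1.
New component count: 1

Answer: 1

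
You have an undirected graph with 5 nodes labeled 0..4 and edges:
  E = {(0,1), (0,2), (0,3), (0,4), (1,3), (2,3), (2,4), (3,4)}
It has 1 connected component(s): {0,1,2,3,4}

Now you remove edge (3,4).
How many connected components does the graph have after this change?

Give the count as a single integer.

Initial component count: 1
Remove (3,4): not a bridge. Count unchanged: 1.
  After removal, components: {0,1,2,3,4}
New component count: 1

Answer: 1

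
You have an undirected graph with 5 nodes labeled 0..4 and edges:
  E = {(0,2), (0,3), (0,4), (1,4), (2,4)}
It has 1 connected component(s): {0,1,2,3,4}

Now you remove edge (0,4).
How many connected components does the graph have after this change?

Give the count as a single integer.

Initial component count: 1
Remove (0,4): not a bridge. Count unchanged: 1.
  After removal, components: {0,1,2,3,4}
New component count: 1

Answer: 1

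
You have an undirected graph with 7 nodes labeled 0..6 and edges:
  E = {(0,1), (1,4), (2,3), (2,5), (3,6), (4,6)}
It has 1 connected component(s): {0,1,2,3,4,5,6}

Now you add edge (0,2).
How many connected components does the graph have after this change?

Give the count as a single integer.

Answer: 1

Derivation:
Initial component count: 1
Add (0,2): endpoints already in same component. Count unchanged: 1.
New component count: 1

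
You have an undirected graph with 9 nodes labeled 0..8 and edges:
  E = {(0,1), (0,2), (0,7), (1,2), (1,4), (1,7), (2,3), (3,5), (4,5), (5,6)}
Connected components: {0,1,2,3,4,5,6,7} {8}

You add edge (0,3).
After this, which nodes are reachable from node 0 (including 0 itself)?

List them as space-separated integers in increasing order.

Before: nodes reachable from 0: {0,1,2,3,4,5,6,7}
Adding (0,3): both endpoints already in same component. Reachability from 0 unchanged.
After: nodes reachable from 0: {0,1,2,3,4,5,6,7}

Answer: 0 1 2 3 4 5 6 7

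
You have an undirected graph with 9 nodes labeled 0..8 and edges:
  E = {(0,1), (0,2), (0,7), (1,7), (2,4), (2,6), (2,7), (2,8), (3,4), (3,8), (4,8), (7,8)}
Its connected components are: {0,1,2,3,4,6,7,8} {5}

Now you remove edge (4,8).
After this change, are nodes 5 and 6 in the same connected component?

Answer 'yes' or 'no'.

Initial components: {0,1,2,3,4,6,7,8} {5}
Removing edge (4,8): not a bridge — component count unchanged at 2.
New components: {0,1,2,3,4,6,7,8} {5}
Are 5 and 6 in the same component? no

Answer: no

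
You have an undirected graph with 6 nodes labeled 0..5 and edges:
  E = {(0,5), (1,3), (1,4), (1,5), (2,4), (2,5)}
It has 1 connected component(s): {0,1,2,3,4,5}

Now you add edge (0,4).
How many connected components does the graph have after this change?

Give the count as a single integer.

Initial component count: 1
Add (0,4): endpoints already in same component. Count unchanged: 1.
New component count: 1

Answer: 1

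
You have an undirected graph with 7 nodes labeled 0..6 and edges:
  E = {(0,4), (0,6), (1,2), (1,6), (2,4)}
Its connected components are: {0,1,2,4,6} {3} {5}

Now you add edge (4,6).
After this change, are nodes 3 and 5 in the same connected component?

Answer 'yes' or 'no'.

Answer: no

Derivation:
Initial components: {0,1,2,4,6} {3} {5}
Adding edge (4,6): both already in same component {0,1,2,4,6}. No change.
New components: {0,1,2,4,6} {3} {5}
Are 3 and 5 in the same component? no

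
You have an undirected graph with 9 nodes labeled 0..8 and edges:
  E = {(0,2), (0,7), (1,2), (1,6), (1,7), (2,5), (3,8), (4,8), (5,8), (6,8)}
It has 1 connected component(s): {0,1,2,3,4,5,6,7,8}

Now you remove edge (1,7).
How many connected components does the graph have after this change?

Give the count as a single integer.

Initial component count: 1
Remove (1,7): not a bridge. Count unchanged: 1.
  After removal, components: {0,1,2,3,4,5,6,7,8}
New component count: 1

Answer: 1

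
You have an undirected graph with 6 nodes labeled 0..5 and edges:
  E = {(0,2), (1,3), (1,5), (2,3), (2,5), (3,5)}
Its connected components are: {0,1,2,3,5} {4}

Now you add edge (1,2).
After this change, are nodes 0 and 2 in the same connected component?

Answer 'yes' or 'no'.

Answer: yes

Derivation:
Initial components: {0,1,2,3,5} {4}
Adding edge (1,2): both already in same component {0,1,2,3,5}. No change.
New components: {0,1,2,3,5} {4}
Are 0 and 2 in the same component? yes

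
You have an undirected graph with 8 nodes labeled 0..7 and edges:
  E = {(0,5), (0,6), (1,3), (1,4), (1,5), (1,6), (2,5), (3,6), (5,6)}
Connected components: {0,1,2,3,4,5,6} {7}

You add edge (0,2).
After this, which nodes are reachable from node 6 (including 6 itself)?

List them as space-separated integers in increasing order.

Before: nodes reachable from 6: {0,1,2,3,4,5,6}
Adding (0,2): both endpoints already in same component. Reachability from 6 unchanged.
After: nodes reachable from 6: {0,1,2,3,4,5,6}

Answer: 0 1 2 3 4 5 6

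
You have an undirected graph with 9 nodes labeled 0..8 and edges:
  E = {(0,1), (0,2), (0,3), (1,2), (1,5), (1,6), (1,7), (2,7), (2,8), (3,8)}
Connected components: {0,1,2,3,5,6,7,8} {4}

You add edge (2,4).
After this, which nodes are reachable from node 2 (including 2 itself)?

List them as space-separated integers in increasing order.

Before: nodes reachable from 2: {0,1,2,3,5,6,7,8}
Adding (2,4): merges 2's component with another. Reachability grows.
After: nodes reachable from 2: {0,1,2,3,4,5,6,7,8}

Answer: 0 1 2 3 4 5 6 7 8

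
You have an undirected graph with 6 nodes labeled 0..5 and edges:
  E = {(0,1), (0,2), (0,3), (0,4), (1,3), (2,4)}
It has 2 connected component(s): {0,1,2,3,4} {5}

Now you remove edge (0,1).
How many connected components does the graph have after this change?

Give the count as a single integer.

Answer: 2

Derivation:
Initial component count: 2
Remove (0,1): not a bridge. Count unchanged: 2.
  After removal, components: {0,1,2,3,4} {5}
New component count: 2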